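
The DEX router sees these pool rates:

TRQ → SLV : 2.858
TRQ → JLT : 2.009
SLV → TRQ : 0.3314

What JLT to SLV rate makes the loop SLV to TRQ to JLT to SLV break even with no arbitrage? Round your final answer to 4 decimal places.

Known legs of the cycle: 0.3314 × 2.009 = 0.6657826
For no arbitrage the full-cycle product must be 1, so the missing rate is 1 / 0.6657826 ≈ 1.501992.

1.5020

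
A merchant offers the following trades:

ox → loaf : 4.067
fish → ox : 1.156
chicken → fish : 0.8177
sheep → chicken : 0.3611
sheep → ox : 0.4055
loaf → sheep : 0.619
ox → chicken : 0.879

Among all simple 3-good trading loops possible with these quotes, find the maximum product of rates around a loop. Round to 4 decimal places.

1.0208

ox→loaf→sheep→ox: 4.067 × 0.619 × 0.4055 = 1.02084
chicken→fish→ox→chicken: 0.8177 × 1.156 × 0.879 = 0.83088
Maximum is ox→loaf→sheep→ox at 1.0208; arbitrage exists.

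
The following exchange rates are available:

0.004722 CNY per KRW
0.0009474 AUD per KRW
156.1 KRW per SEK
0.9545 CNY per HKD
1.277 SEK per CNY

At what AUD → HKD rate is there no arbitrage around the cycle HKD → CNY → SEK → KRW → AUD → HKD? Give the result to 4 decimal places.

Known legs of the cycle: 0.9545 × 1.277 × 156.1 × 0.0009474 = 0.18026155513401
For no arbitrage the full-cycle product must be 1, so the missing rate is 1 / 0.18026155513401 ≈ 5.547495.

5.5475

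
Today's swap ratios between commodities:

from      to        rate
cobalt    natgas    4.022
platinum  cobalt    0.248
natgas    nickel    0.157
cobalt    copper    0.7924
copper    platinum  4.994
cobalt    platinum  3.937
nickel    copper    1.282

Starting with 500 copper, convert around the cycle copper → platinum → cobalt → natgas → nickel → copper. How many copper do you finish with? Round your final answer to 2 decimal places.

500 copper × 4.994 = 2497 platinum
2497 platinum × 0.248 = 619.256 cobalt
619.256 cobalt × 4.022 = 2490.647632 natgas
2490.647632 natgas × 0.157 = 391.031678224 nickel
391.031678224 nickel × 1.282 = 501.302611483168 copper

501.30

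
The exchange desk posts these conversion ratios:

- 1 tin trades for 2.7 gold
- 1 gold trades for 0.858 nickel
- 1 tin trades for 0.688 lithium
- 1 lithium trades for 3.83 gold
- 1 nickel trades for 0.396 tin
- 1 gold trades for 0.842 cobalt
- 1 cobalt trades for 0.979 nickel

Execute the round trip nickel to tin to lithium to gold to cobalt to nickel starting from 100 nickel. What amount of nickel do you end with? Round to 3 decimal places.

100 nickel × 0.396 = 39.6 tin
39.6 tin × 0.688 = 27.2448 lithium
27.2448 lithium × 3.83 = 104.347584 gold
104.347584 gold × 0.842 = 87.860665728 cobalt
87.860665728 cobalt × 0.979 = 86.015591747712 nickel

86.016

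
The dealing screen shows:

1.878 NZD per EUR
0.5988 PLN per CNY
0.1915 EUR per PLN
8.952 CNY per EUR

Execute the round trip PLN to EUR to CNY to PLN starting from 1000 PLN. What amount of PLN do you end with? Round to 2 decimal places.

1026.53

1000 PLN × 0.1915 = 191.5 EUR
191.5 EUR × 8.952 = 1714.308 CNY
1714.308 CNY × 0.5988 = 1026.5276304 PLN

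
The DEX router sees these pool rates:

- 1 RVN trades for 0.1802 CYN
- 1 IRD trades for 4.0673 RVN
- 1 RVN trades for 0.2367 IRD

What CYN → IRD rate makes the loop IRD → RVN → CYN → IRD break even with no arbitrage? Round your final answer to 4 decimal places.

Known legs of the cycle: 4.0673 × 0.1802 = 0.73292746
For no arbitrage the full-cycle product must be 1, so the missing rate is 1 / 0.73292746 ≈ 1.364392.

1.3644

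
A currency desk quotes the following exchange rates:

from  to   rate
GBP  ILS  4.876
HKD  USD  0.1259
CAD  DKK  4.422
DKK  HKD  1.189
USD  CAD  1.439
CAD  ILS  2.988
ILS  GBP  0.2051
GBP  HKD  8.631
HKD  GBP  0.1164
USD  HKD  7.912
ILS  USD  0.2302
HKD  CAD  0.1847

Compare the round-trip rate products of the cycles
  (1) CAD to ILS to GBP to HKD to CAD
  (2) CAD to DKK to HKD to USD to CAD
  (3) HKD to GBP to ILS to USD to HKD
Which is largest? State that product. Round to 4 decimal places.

(1) 2.988 × 0.2051 × 8.631 × 0.1847 = 0.97695
(2) 4.422 × 1.189 × 0.1259 × 1.439 = 0.95255
(3) 0.1164 × 4.876 × 0.2302 × 7.912 = 1.03373
Highest is cycle (3) at 1.0337 (>1, arbitrage).

1.0337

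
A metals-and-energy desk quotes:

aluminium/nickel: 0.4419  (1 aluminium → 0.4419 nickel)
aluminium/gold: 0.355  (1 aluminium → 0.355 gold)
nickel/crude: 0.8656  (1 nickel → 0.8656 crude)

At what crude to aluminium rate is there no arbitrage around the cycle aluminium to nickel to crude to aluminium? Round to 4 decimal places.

2.6143

Known legs of the cycle: 0.4419 × 0.8656 = 0.38250864
For no arbitrage the full-cycle product must be 1, so the missing rate is 1 / 0.38250864 ≈ 2.614320.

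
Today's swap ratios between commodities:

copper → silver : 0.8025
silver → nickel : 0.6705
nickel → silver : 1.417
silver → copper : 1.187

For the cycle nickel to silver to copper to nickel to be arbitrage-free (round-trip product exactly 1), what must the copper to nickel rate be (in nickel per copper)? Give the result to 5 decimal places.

Known legs of the cycle: 1.417 × 1.187 = 1.681979
For no arbitrage the full-cycle product must be 1, so the missing rate is 1 / 1.681979 ≈ 0.5945377.

0.59454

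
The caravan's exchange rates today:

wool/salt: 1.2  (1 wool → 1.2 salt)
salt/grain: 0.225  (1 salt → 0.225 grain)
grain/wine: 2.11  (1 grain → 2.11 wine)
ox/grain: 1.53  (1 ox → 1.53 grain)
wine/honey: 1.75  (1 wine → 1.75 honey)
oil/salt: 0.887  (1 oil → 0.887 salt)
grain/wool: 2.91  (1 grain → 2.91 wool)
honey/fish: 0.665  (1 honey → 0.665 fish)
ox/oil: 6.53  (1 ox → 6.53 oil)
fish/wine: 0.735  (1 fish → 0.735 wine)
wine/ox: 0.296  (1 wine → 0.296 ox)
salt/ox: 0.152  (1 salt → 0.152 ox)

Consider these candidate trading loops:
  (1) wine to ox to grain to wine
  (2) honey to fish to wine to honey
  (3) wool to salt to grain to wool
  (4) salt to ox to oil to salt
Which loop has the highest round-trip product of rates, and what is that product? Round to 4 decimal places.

0.9556

(1) 0.296 × 1.53 × 2.11 = 0.95558
(2) 0.665 × 0.735 × 1.75 = 0.85536
(3) 1.2 × 0.225 × 2.91 = 0.78570
(4) 0.152 × 6.53 × 0.887 = 0.88040
Highest is cycle (1) at 0.9556 (≤1, no arbitrage).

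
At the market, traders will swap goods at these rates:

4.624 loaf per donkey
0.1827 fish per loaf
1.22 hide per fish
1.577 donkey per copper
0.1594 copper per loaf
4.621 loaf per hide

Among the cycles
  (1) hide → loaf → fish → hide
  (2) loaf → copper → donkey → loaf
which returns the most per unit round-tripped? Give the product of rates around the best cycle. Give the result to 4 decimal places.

(1) 4.621 × 0.1827 × 1.22 = 1.02999
(2) 0.1594 × 1.577 × 4.624 = 1.16235
Highest is cycle (2) at 1.1624 (>1, arbitrage).

1.1624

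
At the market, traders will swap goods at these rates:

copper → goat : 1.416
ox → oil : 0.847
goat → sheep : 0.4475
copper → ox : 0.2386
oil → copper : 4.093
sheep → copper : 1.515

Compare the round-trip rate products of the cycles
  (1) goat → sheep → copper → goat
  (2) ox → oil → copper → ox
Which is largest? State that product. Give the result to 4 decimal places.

(1) 0.4475 × 1.515 × 1.416 = 0.95999
(2) 0.847 × 4.093 × 0.2386 = 0.82717
Highest is cycle (1) at 0.9600 (≤1, no arbitrage).

0.9600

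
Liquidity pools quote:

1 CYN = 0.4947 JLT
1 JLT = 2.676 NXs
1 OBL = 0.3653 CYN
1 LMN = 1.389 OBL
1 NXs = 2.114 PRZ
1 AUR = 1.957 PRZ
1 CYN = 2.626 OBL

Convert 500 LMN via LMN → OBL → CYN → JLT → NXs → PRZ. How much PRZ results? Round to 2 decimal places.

500 LMN × 1.389 = 694.5 OBL
694.5 OBL × 0.3653 = 253.70085 CYN
253.70085 CYN × 0.4947 = 125.505810495 JLT
125.505810495 JLT × 2.676 = 335.85354888462 NXs
335.85354888462 NXs × 2.114 = 709.99440234208668 PRZ

709.99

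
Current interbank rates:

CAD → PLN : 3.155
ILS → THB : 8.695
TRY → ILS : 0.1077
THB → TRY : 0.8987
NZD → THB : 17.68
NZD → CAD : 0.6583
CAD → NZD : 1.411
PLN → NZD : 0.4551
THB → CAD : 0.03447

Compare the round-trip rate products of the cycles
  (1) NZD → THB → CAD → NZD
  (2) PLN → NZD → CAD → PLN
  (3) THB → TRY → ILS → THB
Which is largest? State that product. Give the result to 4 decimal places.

(1) 17.68 × 0.03447 × 1.411 = 0.85991
(2) 0.4551 × 0.6583 × 3.155 = 0.94521
(3) 0.8987 × 0.1077 × 8.695 = 0.84159
Highest is cycle (2) at 0.9452 (≤1, no arbitrage).

0.9452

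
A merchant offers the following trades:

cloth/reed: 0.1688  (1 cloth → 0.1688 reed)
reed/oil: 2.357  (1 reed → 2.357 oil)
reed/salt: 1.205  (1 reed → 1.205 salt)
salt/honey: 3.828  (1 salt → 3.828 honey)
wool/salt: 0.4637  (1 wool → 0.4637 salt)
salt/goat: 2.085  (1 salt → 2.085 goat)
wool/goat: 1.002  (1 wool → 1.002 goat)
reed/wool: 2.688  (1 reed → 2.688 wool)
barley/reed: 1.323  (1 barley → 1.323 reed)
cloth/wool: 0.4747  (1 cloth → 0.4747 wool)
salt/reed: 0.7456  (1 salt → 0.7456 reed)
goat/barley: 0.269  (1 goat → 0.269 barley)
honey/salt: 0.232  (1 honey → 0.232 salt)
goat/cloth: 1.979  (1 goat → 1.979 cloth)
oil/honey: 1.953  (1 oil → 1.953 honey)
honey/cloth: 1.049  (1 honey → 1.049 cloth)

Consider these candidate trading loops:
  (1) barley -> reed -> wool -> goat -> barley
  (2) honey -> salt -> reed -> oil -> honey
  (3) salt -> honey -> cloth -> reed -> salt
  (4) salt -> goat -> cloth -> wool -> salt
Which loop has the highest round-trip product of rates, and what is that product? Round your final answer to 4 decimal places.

0.9585

(1) 1.323 × 2.688 × 1.002 × 0.269 = 0.95854
(2) 0.232 × 0.7456 × 2.357 × 1.953 = 0.79626
(3) 3.828 × 1.049 × 0.1688 × 1.205 = 0.81678
(4) 2.085 × 1.979 × 0.4747 × 0.4637 = 0.90826
Highest is cycle (1) at 0.9585 (≤1, no arbitrage).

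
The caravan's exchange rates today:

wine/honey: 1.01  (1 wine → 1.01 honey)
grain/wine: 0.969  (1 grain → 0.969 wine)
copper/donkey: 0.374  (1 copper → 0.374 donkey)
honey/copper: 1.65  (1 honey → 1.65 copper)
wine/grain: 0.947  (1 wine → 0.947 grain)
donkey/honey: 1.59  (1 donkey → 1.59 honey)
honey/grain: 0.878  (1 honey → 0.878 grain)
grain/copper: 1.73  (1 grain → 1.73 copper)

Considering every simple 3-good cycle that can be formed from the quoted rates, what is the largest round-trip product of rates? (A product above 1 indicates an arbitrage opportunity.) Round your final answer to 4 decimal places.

0.9812

donkey→honey→copper→donkey: 1.59 × 1.65 × 0.374 = 0.98119
grain→wine→honey→grain: 0.969 × 1.01 × 0.878 = 0.85929
Maximum is donkey→honey→copper→donkey at 0.9812; no arbitrage — every cycle loses value.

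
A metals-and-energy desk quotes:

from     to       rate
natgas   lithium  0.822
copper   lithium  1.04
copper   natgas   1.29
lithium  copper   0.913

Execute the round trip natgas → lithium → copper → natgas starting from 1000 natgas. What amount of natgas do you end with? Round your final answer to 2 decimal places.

968.13

1000 natgas × 0.822 = 822 lithium
822 lithium × 0.913 = 750.486 copper
750.486 copper × 1.29 = 968.12694 natgas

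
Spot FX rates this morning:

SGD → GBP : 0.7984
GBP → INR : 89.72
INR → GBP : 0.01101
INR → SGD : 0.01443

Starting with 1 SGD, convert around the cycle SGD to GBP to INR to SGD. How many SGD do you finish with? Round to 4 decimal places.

1.0337

1 SGD × 0.7984 = 0.7984 GBP
0.7984 GBP × 89.72 = 71.632448 INR
71.632448 INR × 0.01443 = 1.03365622464 SGD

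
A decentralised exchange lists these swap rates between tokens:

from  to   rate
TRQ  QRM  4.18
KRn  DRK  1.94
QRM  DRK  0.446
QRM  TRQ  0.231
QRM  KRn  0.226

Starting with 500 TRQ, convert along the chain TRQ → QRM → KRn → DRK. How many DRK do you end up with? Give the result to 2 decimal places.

916.34

500 TRQ × 4.18 = 2090 QRM
2090 QRM × 0.226 = 472.34 KRn
472.34 KRn × 1.94 = 916.3396 DRK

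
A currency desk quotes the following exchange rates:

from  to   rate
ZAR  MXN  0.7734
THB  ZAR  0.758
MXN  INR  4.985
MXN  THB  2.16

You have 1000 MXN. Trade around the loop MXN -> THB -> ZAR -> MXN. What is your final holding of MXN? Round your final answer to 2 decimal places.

1266.27

1000 MXN × 2.16 = 2160 THB
2160 THB × 0.758 = 1637.28 ZAR
1637.28 ZAR × 0.7734 = 1266.272352 MXN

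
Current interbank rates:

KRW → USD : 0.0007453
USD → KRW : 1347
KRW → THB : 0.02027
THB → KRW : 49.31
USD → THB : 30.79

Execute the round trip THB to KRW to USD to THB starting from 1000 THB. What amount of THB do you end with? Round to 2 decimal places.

1131.56

1000 THB × 49.31 = 49310 KRW
49310 KRW × 0.0007453 = 36.750743 USD
36.750743 USD × 30.79 = 1131.55537697 THB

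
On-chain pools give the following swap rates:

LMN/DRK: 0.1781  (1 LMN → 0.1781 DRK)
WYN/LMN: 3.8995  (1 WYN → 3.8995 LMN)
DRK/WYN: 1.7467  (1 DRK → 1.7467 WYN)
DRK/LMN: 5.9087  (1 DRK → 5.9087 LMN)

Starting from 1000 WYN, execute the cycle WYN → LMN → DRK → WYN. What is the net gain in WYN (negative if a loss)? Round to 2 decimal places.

1000 WYN × 3.8995 = 3899.5 LMN
3899.5 LMN × 0.1781 = 694.50095 DRK
694.50095 DRK × 1.7467 = 1213.084809365 WYN
Net change: 1213.084809365 − 1000 = 213.084809365 WYN

213.08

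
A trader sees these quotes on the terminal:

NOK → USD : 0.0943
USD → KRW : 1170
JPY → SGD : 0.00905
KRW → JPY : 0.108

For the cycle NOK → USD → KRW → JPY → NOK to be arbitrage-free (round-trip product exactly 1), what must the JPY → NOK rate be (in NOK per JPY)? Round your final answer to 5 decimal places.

Known legs of the cycle: 0.0943 × 1170 × 0.108 = 11.915748
For no arbitrage the full-cycle product must be 1, so the missing rate is 1 / 11.915748 ≈ 0.0839226.

0.08392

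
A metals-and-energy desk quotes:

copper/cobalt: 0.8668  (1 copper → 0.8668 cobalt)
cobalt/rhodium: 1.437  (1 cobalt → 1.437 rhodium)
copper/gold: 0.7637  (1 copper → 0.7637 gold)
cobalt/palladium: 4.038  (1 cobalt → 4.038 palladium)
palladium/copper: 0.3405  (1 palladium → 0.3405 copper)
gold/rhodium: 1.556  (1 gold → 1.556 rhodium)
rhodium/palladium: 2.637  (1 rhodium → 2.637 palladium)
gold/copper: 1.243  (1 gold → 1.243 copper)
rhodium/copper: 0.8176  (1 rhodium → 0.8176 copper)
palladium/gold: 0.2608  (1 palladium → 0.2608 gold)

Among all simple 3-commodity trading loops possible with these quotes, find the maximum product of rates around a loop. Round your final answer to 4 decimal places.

cobalt→palladium→copper→cobalt: 4.038 × 0.3405 × 0.8668 = 1.19180
gold→rhodium→palladium→gold: 1.556 × 2.637 × 0.2608 = 1.07011
cobalt→rhodium→copper→cobalt: 1.437 × 0.8176 × 0.8668 = 1.01840
copper→gold→rhodium→copper: 0.7637 × 1.556 × 0.8176 = 0.97157
Maximum is cobalt→palladium→copper→cobalt at 1.1918; arbitrage exists.

1.1918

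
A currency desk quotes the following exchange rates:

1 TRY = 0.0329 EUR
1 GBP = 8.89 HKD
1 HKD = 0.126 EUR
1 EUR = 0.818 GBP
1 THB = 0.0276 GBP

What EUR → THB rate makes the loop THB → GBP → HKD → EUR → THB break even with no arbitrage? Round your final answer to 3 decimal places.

32.346

Known legs of the cycle: 0.0276 × 8.89 × 0.126 = 0.030915864
For no arbitrage the full-cycle product must be 1, so the missing rate is 1 / 0.030915864 ≈ 32.34585.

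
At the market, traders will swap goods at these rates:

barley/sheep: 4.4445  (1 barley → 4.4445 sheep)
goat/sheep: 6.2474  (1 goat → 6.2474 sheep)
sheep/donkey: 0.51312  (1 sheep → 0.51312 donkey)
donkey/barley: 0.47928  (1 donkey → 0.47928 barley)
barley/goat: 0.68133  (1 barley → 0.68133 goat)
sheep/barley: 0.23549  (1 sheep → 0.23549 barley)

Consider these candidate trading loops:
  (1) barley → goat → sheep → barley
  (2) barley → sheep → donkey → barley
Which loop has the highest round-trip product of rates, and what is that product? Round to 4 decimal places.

1.0930

(1) 0.68133 × 6.2474 × 0.23549 = 1.00237
(2) 4.4445 × 0.51312 × 0.47928 = 1.09303
Highest is cycle (2) at 1.0930 (>1, arbitrage).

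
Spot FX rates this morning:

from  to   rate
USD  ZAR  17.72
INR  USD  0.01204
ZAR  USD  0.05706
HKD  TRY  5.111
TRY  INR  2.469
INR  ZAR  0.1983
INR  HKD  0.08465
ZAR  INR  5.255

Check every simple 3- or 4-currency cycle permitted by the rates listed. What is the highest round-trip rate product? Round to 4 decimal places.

INR→USD→ZAR→INR: 0.01204 × 17.72 × 5.255 = 1.12115
TRY→INR→HKD→TRY: 2.469 × 0.08465 × 5.111 = 1.06820
Maximum is INR→USD→ZAR→INR at 1.1211; arbitrage exists.

1.1211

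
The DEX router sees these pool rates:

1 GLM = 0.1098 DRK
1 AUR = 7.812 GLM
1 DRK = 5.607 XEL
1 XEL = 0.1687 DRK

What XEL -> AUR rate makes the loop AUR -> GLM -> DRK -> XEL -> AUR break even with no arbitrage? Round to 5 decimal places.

0.20792

Known legs of the cycle: 7.812 × 0.1098 × 5.607 = 4.8094468632
For no arbitrage the full-cycle product must be 1, so the missing rate is 1 / 4.8094468632 ≈ 0.2079241.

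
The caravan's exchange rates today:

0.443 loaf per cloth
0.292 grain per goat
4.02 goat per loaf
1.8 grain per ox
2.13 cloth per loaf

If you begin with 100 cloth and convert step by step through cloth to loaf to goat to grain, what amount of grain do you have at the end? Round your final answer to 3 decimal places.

100 cloth × 0.443 = 44.3 loaf
44.3 loaf × 4.02 = 178.086 goat
178.086 goat × 0.292 = 52.001112 grain

52.001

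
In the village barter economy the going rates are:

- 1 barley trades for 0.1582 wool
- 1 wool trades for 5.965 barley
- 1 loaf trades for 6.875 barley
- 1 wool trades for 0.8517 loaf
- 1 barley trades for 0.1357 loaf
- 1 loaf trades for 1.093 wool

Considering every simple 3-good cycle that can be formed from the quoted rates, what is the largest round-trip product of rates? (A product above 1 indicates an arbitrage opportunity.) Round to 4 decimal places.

0.9263

loaf→barley→wool→loaf: 6.875 × 0.1582 × 0.8517 = 0.92633
loaf→wool→barley→loaf: 1.093 × 5.965 × 0.1357 = 0.88473
Maximum is loaf→barley→wool→loaf at 0.9263; no arbitrage — every cycle loses value.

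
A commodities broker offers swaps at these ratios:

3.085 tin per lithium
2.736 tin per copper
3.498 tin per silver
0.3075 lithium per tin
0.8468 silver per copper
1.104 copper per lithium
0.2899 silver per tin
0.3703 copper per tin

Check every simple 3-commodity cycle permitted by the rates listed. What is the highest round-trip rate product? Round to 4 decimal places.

tin→copper→silver→tin: 0.3703 × 0.8468 × 3.498 = 1.09687
tin→lithium→copper→tin: 0.3075 × 1.104 × 2.736 = 0.92882
Maximum is tin→copper→silver→tin at 1.0969; arbitrage exists.

1.0969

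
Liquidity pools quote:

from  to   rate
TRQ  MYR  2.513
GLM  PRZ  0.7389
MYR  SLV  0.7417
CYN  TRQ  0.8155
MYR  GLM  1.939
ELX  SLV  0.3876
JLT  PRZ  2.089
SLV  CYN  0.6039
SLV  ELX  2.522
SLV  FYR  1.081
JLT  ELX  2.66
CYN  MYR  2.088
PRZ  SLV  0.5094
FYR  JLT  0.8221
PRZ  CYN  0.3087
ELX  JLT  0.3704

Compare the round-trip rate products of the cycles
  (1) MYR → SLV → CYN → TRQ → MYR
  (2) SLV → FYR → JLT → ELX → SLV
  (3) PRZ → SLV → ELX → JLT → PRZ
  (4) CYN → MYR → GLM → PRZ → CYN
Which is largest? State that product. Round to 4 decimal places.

(1) 0.7417 × 0.6039 × 0.8155 × 2.513 = 0.91793
(2) 1.081 × 0.8221 × 2.66 × 0.3876 = 0.91625
(3) 0.5094 × 2.522 × 0.3704 × 2.089 = 0.99406
(4) 2.088 × 1.939 × 0.7389 × 0.3087 = 0.92349
Highest is cycle (3) at 0.9941 (≤1, no arbitrage).

0.9941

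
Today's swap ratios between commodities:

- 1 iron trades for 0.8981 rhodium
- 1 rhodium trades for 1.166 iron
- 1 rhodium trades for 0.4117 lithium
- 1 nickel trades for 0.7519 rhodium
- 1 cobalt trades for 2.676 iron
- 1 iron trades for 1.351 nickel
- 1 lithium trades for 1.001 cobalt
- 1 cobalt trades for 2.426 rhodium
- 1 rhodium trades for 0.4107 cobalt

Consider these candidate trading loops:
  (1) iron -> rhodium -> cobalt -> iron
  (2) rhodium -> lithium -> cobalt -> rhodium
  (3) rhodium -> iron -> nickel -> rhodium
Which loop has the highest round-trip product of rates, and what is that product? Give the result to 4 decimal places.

1.1844

(1) 0.8981 × 0.4107 × 2.676 = 0.98704
(2) 0.4117 × 1.001 × 2.426 = 0.99978
(3) 1.166 × 1.351 × 0.7519 = 1.18444
Highest is cycle (3) at 1.1844 (>1, arbitrage).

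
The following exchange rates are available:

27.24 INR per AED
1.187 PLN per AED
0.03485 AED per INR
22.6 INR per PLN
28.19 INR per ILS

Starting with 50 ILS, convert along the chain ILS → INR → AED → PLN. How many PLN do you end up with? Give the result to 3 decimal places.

58.307

50 ILS × 28.19 = 1409.5 INR
1409.5 INR × 0.03485 = 49.121075 AED
49.121075 AED × 1.187 = 58.306716025 PLN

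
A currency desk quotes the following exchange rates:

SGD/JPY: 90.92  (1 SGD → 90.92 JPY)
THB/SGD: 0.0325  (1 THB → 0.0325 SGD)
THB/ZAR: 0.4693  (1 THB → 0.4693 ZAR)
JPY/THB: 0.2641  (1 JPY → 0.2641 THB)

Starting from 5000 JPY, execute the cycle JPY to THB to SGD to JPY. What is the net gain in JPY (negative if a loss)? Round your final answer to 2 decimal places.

5000 JPY × 0.2641 = 1320.5 THB
1320.5 THB × 0.0325 = 42.91625 SGD
42.91625 SGD × 90.92 = 3901.94545 JPY
Net change: 3901.94545 − 5000 = -1098.05455 JPY

-1098.05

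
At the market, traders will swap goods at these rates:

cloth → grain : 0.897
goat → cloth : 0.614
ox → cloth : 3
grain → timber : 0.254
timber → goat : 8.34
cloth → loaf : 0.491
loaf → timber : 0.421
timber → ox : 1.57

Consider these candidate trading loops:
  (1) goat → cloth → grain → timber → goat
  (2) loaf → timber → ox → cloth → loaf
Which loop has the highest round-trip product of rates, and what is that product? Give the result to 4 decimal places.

1.1667

(1) 0.614 × 0.897 × 0.254 × 8.34 = 1.16670
(2) 0.421 × 1.57 × 3 × 0.491 = 0.97361
Highest is cycle (1) at 1.1667 (>1, arbitrage).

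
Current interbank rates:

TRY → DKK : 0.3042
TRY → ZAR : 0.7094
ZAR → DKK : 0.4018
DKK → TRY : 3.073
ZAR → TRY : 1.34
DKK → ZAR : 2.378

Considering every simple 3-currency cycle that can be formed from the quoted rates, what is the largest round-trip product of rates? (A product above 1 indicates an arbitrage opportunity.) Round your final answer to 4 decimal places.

0.9693

TRY→DKK→ZAR→TRY: 0.3042 × 2.378 × 1.34 = 0.96934
TRY→ZAR→DKK→TRY: 0.7094 × 0.4018 × 3.073 = 0.87592
Maximum is TRY→DKK→ZAR→TRY at 0.9693; no arbitrage — every cycle loses value.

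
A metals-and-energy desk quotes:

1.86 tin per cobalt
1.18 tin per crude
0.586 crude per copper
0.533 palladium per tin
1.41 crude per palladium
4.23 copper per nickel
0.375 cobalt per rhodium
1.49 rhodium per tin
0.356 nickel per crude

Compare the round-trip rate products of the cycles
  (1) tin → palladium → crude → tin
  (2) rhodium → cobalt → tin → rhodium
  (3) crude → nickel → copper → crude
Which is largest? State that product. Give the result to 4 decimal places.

1.0393

(1) 0.533 × 1.41 × 1.18 = 0.88681
(2) 0.375 × 1.86 × 1.49 = 1.03928
(3) 0.356 × 4.23 × 0.586 = 0.88245
Highest is cycle (2) at 1.0393 (>1, arbitrage).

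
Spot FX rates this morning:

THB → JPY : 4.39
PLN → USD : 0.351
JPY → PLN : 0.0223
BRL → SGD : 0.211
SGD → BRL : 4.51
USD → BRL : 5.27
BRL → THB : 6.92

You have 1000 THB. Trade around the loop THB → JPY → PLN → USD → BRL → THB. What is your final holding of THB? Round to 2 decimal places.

1253.12

1000 THB × 4.39 = 4390 JPY
4390 JPY × 0.0223 = 97.897 PLN
97.897 PLN × 0.351 = 34.361847 USD
34.361847 USD × 5.27 = 181.08693369 BRL
181.08693369 BRL × 6.92 = 1253.1215811348 THB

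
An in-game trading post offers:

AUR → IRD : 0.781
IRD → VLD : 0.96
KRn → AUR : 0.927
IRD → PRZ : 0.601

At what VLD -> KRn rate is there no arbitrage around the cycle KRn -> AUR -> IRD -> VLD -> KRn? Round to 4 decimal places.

Known legs of the cycle: 0.927 × 0.781 × 0.96 = 0.69502752
For no arbitrage the full-cycle product must be 1, so the missing rate is 1 / 0.69502752 ≈ 1.438792.

1.4388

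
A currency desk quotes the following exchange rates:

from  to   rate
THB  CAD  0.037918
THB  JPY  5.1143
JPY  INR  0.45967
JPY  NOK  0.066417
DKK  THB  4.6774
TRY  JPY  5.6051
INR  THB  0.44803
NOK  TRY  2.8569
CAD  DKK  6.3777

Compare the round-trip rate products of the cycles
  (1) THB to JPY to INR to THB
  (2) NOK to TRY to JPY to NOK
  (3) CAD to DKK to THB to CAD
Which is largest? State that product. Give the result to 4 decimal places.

(1) 5.1143 × 0.45967 × 0.44803 = 1.05327
(2) 2.8569 × 5.6051 × 0.066417 = 1.06355
(3) 6.3777 × 4.6774 × 0.037918 = 1.13113
Highest is cycle (3) at 1.1311 (>1, arbitrage).

1.1311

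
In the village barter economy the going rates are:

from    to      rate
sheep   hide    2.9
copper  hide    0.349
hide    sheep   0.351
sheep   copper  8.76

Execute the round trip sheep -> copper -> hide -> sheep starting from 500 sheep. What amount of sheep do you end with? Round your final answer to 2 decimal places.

500 sheep × 8.76 = 4380 copper
4380 copper × 0.349 = 1528.62 hide
1528.62 hide × 0.351 = 536.54562 sheep

536.55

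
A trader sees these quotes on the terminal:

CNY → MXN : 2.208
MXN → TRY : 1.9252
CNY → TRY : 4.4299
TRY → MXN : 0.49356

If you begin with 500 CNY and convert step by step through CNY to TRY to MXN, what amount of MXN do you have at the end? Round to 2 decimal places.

500 CNY × 4.4299 = 2214.95 TRY
2214.95 TRY × 0.49356 = 1093.210722 MXN

1093.21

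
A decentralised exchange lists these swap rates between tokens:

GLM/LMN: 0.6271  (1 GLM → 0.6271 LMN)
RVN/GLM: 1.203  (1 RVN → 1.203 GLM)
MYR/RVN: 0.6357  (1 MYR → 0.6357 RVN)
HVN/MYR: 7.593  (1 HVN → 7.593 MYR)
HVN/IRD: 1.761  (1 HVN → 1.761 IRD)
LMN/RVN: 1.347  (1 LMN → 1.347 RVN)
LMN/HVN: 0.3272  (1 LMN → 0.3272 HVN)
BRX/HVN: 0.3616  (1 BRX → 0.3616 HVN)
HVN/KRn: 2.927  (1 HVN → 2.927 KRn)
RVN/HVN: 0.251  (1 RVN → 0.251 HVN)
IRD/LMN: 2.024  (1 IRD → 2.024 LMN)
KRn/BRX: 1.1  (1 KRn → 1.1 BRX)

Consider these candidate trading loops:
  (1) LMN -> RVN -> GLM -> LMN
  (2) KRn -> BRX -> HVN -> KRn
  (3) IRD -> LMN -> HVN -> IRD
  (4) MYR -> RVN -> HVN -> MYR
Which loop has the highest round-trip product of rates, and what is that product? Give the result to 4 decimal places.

1.2115

(1) 1.347 × 1.203 × 0.6271 = 1.01618
(2) 1.1 × 0.3616 × 2.927 = 1.16424
(3) 2.024 × 0.3272 × 1.761 = 1.16623
(4) 0.6357 × 0.251 × 7.593 = 1.21154
Highest is cycle (4) at 1.2115 (>1, arbitrage).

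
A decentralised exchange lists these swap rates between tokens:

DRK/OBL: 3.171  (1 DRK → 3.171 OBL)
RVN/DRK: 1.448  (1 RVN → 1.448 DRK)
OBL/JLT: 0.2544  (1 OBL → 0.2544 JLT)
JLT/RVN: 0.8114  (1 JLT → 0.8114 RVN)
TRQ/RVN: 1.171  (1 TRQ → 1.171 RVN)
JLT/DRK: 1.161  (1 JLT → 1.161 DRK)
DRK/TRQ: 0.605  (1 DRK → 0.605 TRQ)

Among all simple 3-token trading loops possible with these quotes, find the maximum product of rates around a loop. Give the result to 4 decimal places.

RVN→DRK→TRQ→RVN: 1.448 × 0.605 × 1.171 = 1.02584
DRK→OBL→JLT→DRK: 3.171 × 0.2544 × 1.161 = 0.93658
Maximum is RVN→DRK→TRQ→RVN at 1.0258; arbitrage exists.

1.0258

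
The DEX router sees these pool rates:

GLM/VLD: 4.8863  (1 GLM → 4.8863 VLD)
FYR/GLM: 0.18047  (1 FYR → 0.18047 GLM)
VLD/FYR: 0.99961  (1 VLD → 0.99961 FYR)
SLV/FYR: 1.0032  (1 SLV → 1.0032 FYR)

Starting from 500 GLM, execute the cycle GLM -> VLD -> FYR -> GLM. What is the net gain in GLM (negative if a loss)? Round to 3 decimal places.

-59.257

500 GLM × 4.8863 = 2443.15 VLD
2443.15 VLD × 0.99961 = 2442.1971715 FYR
2442.1971715 FYR × 0.18047 = 440.743323540605 GLM
Net change: 440.743323540605 − 500 = -59.256676459395 GLM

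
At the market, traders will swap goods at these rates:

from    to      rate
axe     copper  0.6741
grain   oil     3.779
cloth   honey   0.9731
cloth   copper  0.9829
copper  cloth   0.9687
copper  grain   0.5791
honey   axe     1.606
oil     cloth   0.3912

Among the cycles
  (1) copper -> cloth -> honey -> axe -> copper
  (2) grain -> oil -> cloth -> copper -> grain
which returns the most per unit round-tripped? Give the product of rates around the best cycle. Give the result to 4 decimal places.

(1) 0.9687 × 0.9731 × 1.606 × 0.6741 = 1.02051
(2) 3.779 × 0.3912 × 0.9829 × 0.5791 = 0.84147
Highest is cycle (1) at 1.0205 (>1, arbitrage).

1.0205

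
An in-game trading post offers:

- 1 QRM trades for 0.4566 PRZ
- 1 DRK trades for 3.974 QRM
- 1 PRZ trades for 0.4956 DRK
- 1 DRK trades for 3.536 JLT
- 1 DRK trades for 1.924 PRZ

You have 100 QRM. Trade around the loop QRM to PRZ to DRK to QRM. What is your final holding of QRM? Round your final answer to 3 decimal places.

89.928

100 QRM × 0.4566 = 45.66 PRZ
45.66 PRZ × 0.4956 = 22.629096 DRK
22.629096 DRK × 3.974 = 89.928027504 QRM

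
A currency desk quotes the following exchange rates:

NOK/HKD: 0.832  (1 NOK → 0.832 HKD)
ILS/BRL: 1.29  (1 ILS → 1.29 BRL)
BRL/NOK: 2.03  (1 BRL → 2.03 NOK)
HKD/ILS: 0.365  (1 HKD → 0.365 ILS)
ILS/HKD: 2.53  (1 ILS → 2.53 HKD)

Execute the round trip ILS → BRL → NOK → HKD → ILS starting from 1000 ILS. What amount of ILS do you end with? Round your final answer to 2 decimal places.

1000 ILS × 1.29 = 1290 BRL
1290 BRL × 2.03 = 2618.7 NOK
2618.7 NOK × 0.832 = 2178.7584 HKD
2178.7584 HKD × 0.365 = 795.246816 ILS

795.25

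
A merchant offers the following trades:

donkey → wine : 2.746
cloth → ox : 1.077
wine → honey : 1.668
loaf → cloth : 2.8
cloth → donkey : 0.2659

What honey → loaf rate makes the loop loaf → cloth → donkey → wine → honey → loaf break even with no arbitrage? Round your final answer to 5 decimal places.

0.29324

Known legs of the cycle: 2.8 × 0.2659 × 2.746 × 1.668 = 3.41014580256
For no arbitrage the full-cycle product must be 1, so the missing rate is 1 / 3.41014580256 ≈ 0.2932426.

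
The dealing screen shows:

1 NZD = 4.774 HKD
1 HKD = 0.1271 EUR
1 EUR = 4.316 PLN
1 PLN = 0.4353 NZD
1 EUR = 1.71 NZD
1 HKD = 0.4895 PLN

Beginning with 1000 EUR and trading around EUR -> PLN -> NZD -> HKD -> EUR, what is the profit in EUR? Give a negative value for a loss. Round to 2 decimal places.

1000 EUR × 4.316 = 4316 PLN
4316 PLN × 0.4353 = 1878.7548 NZD
1878.7548 NZD × 4.774 = 8969.1754152 HKD
8969.1754152 HKD × 0.1271 = 1139.98219527192 EUR
Net change: 1139.98219527192 − 1000 = 139.98219527192 EUR

139.98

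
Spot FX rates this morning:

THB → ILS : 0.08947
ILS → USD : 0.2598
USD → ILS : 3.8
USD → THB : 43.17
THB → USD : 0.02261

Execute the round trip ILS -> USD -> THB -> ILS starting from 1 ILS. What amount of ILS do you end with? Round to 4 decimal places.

1 ILS × 0.2598 = 0.2598 USD
0.2598 USD × 43.17 = 11.215566 THB
11.215566 THB × 0.08947 = 1.00345669002 ILS

1.0035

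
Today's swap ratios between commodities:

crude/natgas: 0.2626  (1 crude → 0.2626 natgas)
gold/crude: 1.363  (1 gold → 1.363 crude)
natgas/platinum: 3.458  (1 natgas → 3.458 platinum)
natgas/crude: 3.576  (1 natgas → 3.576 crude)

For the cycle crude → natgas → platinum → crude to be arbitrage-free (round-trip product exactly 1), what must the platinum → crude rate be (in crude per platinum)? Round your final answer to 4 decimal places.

Known legs of the cycle: 0.2626 × 3.458 = 0.9080708
For no arbitrage the full-cycle product must be 1, so the missing rate is 1 / 0.9080708 ≈ 1.101236.

1.1012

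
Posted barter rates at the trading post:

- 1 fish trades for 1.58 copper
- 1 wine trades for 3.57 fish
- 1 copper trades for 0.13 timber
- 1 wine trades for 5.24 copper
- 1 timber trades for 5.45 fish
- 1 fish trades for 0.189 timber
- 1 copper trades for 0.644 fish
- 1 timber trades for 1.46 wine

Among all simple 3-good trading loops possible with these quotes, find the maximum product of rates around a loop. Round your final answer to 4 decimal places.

1.1194

timber→fish→copper→timber: 5.45 × 1.58 × 0.13 = 1.11943
wine→copper→timber→wine: 5.24 × 0.13 × 1.46 = 0.99455
wine→fish→timber→wine: 3.57 × 0.189 × 1.46 = 0.98511
Maximum is timber→fish→copper→timber at 1.1194; arbitrage exists.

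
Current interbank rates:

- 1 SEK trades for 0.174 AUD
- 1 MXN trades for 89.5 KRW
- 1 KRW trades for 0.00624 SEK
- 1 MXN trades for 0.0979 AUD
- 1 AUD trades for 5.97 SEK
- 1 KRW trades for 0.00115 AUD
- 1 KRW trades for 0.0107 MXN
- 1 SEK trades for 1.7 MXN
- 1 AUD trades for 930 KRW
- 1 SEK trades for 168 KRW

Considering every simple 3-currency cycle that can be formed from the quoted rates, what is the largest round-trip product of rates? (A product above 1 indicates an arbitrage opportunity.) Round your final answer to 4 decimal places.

1.1534

SEK→KRW→AUD→SEK: 168 × 0.00115 × 5.97 = 1.15340
SEK→AUD→KRW→SEK: 0.174 × 930 × 0.00624 = 1.00976
MXN→AUD→SEK→MXN: 0.0979 × 5.97 × 1.7 = 0.99359
MXN→AUD→KRW→MXN: 0.0979 × 930 × 0.0107 = 0.97420
MXN→KRW→SEK→MXN: 89.5 × 0.00624 × 1.7 = 0.94942
Maximum is SEK→KRW→AUD→SEK at 1.1534; arbitrage exists.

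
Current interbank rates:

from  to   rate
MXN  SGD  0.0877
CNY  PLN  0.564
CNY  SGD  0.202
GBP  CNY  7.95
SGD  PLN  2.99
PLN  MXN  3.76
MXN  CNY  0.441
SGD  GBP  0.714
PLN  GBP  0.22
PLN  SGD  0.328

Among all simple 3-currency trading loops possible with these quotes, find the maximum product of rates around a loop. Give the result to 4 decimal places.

1.1466

GBP→CNY→SGD→GBP: 7.95 × 0.202 × 0.714 = 1.14661
PLN→GBP→CNY→PLN: 0.22 × 7.95 × 0.564 = 0.98644
PLN→MXN→SGD→PLN: 3.76 × 0.0877 × 2.99 = 0.98596
PLN→MXN→CNY→PLN: 3.76 × 0.441 × 0.564 = 0.93520
Maximum is GBP→CNY→SGD→GBP at 1.1466; arbitrage exists.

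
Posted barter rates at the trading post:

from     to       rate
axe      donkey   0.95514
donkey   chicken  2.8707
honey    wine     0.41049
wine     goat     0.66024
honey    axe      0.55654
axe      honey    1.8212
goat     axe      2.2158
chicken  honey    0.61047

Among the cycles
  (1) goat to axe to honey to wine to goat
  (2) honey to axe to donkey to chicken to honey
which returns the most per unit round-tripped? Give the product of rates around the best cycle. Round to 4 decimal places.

(1) 2.2158 × 1.8212 × 0.41049 × 0.66024 = 1.09369
(2) 0.55654 × 0.95514 × 2.8707 × 0.61047 = 0.93157
Highest is cycle (1) at 1.0937 (>1, arbitrage).

1.0937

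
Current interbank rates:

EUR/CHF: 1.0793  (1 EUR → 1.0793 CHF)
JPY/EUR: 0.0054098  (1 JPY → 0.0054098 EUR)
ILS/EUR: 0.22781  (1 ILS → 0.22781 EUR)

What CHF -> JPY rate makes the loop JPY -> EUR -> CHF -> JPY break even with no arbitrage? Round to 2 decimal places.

171.27

Known legs of the cycle: 0.0054098 × 1.0793 = 0.00583879714
For no arbitrage the full-cycle product must be 1, so the missing rate is 1 / 0.00583879714 ≈ 171.2682.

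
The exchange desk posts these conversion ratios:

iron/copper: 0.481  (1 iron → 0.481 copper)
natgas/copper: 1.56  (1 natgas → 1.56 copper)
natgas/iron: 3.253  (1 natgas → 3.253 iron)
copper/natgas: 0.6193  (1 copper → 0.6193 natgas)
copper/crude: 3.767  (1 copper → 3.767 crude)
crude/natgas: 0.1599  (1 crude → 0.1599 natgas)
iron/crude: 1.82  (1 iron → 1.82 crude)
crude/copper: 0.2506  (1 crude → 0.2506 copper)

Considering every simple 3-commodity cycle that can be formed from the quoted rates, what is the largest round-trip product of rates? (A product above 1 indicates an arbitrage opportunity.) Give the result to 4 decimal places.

0.9690

iron→copper→natgas→iron: 0.481 × 0.6193 × 3.253 = 0.96901
crude→natgas→iron→crude: 0.1599 × 3.253 × 1.82 = 0.94668
crude→natgas→copper→crude: 0.1599 × 1.56 × 3.767 = 0.93966
Maximum is iron→copper→natgas→iron at 0.9690; no arbitrage — every cycle loses value.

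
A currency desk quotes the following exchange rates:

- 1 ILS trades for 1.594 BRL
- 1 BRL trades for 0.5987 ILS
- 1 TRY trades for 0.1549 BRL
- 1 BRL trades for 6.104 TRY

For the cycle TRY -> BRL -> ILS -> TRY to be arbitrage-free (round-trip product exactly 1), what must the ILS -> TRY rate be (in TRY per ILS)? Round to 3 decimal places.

Known legs of the cycle: 0.1549 × 0.5987 = 0.09273863
For no arbitrage the full-cycle product must be 1, so the missing rate is 1 / 0.09273863 ≈ 10.78299.

10.783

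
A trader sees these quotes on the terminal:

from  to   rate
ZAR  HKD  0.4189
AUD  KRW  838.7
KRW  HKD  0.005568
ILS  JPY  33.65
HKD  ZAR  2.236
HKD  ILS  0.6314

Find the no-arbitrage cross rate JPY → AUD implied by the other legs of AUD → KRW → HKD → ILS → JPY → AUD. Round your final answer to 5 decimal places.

0.01008

Known legs of the cycle: 838.7 × 0.005568 × 0.6314 × 33.65 = 99.219153101376
For no arbitrage the full-cycle product must be 1, so the missing rate is 1 / 99.219153101376 ≈ 0.0100787.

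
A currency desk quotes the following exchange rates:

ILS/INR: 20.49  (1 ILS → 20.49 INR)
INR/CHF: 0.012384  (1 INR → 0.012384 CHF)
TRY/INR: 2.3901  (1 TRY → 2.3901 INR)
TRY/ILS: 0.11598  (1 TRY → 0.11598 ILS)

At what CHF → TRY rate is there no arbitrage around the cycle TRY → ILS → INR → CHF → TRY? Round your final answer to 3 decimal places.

33.979

Known legs of the cycle: 0.11598 × 20.49 × 0.012384 = 0.0294297115968
For no arbitrage the full-cycle product must be 1, so the missing rate is 1 / 0.0294297115968 ≈ 33.97927.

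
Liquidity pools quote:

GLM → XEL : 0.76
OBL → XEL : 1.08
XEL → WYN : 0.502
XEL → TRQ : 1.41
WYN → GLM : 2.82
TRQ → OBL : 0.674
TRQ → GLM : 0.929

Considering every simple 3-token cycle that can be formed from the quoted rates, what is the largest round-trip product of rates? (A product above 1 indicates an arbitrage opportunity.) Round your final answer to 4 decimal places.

1.0759

GLM→XEL→WYN→GLM: 0.76 × 0.502 × 2.82 = 1.07589
OBL→XEL→TRQ→OBL: 1.08 × 1.41 × 0.674 = 1.02637
GLM→XEL→TRQ→GLM: 0.76 × 1.41 × 0.929 = 0.99552
Maximum is GLM→XEL→WYN→GLM at 1.0759; arbitrage exists.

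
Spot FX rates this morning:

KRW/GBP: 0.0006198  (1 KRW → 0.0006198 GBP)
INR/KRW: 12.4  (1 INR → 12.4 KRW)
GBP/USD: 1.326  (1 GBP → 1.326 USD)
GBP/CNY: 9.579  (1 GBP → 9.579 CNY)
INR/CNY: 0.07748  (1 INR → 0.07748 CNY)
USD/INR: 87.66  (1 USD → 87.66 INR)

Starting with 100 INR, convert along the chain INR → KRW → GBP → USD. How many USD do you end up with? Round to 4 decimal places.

100 INR × 12.4 = 1240 KRW
1240 KRW × 0.0006198 = 0.768552 GBP
0.768552 GBP × 1.326 = 1.019099952 USD

1.0191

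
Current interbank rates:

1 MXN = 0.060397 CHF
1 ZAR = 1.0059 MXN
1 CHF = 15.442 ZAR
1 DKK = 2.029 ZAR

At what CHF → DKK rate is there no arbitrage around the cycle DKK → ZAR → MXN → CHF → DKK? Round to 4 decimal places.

Known legs of the cycle: 2.029 × 1.0059 × 0.060397 = 0.1232685315267
For no arbitrage the full-cycle product must be 1, so the missing rate is 1 / 0.1232685315267 ≈ 8.112371.

8.1124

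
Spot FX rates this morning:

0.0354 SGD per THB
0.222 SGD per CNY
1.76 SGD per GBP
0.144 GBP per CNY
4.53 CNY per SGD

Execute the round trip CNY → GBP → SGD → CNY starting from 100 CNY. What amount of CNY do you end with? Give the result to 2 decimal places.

100 CNY × 0.144 = 14.4 GBP
14.4 GBP × 1.76 = 25.344 SGD
25.344 SGD × 4.53 = 114.80832 CNY

114.81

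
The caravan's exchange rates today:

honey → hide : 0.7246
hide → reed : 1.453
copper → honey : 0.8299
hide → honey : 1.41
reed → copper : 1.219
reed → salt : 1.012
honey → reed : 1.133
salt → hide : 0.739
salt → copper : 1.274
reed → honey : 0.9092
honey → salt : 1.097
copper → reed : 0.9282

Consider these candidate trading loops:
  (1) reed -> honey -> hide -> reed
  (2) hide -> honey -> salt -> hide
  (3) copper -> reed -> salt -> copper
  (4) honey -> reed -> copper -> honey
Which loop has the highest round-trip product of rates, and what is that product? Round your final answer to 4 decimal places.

(1) 0.9092 × 0.7246 × 1.453 = 0.95725
(2) 1.41 × 1.097 × 0.739 = 1.14306
(3) 0.9282 × 1.012 × 1.274 = 1.19672
(4) 1.133 × 1.219 × 0.8299 = 1.14620
Highest is cycle (3) at 1.1967 (>1, arbitrage).

1.1967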